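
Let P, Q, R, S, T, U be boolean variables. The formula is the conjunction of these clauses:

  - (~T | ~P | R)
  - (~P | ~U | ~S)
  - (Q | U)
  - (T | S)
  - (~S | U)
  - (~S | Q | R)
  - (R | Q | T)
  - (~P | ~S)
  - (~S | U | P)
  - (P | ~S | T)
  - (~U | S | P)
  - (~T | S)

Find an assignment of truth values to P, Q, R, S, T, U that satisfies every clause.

P = 0, Q = 1, R = 0, S = 1, T = 1, U = 1

Check each clause:
  1. (R | ~T | ~P) — ~P is true.
  2. (~S | ~P | ~U) — ~P is true.
  3. (U | Q) — Q is true.
  4. (S | T) — S is true.
  5. (U | ~S) — U is true.
  6. (R | ~S | Q) — Q is true.
  7. (T | R | Q) — Q is true.
  8. (~P | ~S) — ~P is true.
  9. (P | U | ~S) — U is true.
  10. (~S | P | T) — T is true.
  11. (P | S | ~U) — S is true.
  12. (S | ~T) — S is true.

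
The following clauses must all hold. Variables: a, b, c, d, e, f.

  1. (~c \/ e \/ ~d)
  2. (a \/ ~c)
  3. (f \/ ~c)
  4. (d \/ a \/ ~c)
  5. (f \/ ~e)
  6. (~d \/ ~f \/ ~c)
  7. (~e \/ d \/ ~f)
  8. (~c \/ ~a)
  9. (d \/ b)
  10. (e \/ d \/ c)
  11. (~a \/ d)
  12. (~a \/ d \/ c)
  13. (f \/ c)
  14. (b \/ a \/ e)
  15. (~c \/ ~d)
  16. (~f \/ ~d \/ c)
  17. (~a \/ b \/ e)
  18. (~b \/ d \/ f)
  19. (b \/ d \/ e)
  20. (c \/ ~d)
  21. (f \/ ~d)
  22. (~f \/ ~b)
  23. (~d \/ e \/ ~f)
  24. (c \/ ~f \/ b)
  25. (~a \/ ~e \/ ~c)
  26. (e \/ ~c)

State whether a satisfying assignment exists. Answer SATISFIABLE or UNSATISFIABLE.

UNSATISFIABLE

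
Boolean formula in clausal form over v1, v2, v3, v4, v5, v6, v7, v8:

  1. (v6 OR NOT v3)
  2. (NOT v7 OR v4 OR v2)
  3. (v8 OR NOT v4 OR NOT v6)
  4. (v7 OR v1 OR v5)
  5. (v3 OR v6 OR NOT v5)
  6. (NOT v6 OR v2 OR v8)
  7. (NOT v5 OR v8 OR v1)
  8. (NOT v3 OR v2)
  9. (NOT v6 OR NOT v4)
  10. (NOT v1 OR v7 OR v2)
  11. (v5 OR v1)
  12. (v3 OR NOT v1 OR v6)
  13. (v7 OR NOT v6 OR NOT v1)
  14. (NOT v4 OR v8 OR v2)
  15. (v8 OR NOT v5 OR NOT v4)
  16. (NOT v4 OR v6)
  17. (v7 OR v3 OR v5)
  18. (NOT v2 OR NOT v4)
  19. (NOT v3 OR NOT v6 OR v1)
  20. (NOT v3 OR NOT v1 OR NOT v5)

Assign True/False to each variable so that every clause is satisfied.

v1 = 1, v2 = 1, v3 = 0, v4 = 0, v5 = 0, v6 = 1, v7 = 1, v8 = 0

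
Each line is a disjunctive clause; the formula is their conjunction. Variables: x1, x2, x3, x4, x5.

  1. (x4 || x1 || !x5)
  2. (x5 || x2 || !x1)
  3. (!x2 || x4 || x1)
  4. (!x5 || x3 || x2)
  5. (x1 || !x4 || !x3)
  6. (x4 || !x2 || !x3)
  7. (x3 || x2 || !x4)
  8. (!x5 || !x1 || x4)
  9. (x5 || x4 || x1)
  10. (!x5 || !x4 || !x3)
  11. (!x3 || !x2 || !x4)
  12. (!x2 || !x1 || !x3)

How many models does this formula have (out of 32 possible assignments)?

The models are:
  x1=F x2=T x3=F x4=T x5=F
  x1=F x2=T x3=F x4=T x5=T
  x1=T x2=T x3=F x4=F x5=F
  x1=T x2=T x3=F x4=T x5=F
  x1=T x2=T x3=F x4=T x5=T
That's 5 in total.

5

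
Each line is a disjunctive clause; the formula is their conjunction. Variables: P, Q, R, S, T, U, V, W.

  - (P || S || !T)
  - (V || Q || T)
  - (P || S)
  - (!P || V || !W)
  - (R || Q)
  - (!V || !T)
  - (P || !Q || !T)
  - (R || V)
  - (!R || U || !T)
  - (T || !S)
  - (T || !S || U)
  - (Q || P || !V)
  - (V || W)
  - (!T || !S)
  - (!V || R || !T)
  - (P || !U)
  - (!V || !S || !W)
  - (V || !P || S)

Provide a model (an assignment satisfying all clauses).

P=1  Q=0  R=1  S=0  T=0  U=0  V=1  W=1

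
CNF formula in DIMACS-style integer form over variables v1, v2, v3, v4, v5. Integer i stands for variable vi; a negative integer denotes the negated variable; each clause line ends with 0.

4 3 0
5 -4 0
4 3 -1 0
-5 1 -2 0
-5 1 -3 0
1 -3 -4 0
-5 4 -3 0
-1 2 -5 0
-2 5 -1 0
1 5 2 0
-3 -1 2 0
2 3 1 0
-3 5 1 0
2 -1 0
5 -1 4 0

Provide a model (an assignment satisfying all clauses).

v1 = T, v2 = T, v3 = F, v4 = T, v5 = T

Check each clause:
  1. (v4 OR v3) — v4 is true.
  2. (v5 OR NOT v4) — v5 is true.
  3. (v4 OR NOT v1 OR v3) — v4 is true.
  4. (v1 OR NOT v2 OR NOT v5) — v1 is true.
  5. (NOT v5 OR NOT v3 OR v1) — v1 is true.
  6. (NOT v3 OR v1 OR NOT v4) — v1 is true.
  7. (v4 OR NOT v5 OR NOT v3) — v4 is true.
  8. (NOT v1 OR NOT v5 OR v2) — v2 is true.
  9. (NOT v1 OR NOT v2 OR v5) — v5 is true.
  10. (v2 OR v5 OR v1) — v1 is true.
  11. (NOT v1 OR NOT v3 OR v2) — v2 is true.
  12. (v2 OR v3 OR v1) — v1 is true.
  13. (v5 OR v1 OR NOT v3) — v1 is true.
  14. (v2 OR NOT v1) — v2 is true.
  15. (NOT v1 OR v5 OR v4) — v4 is true.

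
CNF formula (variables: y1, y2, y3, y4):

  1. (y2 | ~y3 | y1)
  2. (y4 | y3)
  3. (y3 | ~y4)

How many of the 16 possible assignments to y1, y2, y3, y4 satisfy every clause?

The models are:
  y1=F y2=T y3=T y4=F
  y1=F y2=T y3=T y4=T
  y1=T y2=F y3=T y4=F
  y1=T y2=F y3=T y4=T
  y1=T y2=T y3=T y4=F
  y1=T y2=T y3=T y4=T
That's 6 in total.

6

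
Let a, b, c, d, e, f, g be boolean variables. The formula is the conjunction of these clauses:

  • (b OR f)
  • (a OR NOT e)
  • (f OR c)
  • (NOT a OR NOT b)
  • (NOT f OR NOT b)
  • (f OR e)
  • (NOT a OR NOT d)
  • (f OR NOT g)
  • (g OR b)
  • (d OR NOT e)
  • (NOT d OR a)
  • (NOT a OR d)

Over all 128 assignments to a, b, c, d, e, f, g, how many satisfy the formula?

Satisfying assignments:
  a=0 b=0 c=0 d=0 e=0 f=1 g=1
  a=0 b=0 c=1 d=0 e=0 f=1 g=1
Count: 2.

2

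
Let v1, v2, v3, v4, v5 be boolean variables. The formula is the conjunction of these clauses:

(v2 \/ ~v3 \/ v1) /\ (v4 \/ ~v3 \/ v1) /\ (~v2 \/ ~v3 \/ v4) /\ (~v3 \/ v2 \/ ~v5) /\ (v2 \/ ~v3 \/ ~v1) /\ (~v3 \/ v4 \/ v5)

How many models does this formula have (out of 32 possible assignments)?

Split on v3, then v2.
  v3=1, v2=1: remaining (v1,v4,v5) ∈ {(0,1,0); (0,1,1); (1,1,0); (1,1,1)} — 4.
  v3=1, v2=0: a clause becomes empty — 0.
  v3=0, v2=1: v1, v4, v5 free → 2^3 = 8.
  v3=0, v2=0: v1, v4, v5 free → 2^3 = 8.
Total: 4 + 0 + 8 + 8 = 20.

20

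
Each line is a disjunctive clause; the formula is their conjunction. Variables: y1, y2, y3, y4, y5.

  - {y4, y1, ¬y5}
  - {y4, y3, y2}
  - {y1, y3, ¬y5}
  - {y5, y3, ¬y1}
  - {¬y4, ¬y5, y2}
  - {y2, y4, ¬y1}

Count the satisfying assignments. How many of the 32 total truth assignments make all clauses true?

Case analysis on y1 and y4:
  y1=1, y4=1: remaining (y2,y3,y5) ∈ {(0,1,0); (1,0,1); (1,1,0); (1,1,1)} — 4.
  y1=1, y4=0: remaining (y2,y3,y5) ∈ {(1,0,1); (1,1,0); (1,1,1)} — 3.
  y1=0, y4=1: 5 of the 8 assignments to (y2,y3,y5) work.
  y1=0, y4=0: remaining (y2,y3,y5) ∈ {(0,1,0); (1,0,0); (1,1,0)} — 3.
Total: 4 + 3 + 5 + 3 = 15.

15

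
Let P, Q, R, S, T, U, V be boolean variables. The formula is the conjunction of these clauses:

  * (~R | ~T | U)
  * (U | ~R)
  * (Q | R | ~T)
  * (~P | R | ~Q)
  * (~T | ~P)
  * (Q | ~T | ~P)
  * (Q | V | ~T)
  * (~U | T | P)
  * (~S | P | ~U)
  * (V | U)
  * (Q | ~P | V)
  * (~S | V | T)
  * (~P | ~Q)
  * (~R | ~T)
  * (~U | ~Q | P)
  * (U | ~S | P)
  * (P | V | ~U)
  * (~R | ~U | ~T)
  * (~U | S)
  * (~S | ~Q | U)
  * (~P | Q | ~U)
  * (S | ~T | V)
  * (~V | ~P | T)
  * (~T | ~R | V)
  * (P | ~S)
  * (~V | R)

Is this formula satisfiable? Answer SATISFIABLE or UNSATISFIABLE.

P = True:
  propagation gives T=False, Q=False, V=True; an empty clause results — contradiction.
P = False:
  propagation gives S=False, U=False, R=False, V=True; an empty clause results — contradiction.
Every branch closes, so no satisfying assignment exists.

UNSATISFIABLE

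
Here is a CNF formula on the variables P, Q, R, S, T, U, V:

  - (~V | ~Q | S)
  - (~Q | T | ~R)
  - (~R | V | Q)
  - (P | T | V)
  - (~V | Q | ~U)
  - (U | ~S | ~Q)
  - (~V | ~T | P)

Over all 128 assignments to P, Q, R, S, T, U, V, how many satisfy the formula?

43

Case analysis on Q and V:
  Q=1, V=1: remaining (P,R,S,T,U) ∈ {(0,0,1,0,1); (1,0,1,0,1); (1,0,1,1,1); (1,1,1,1,1)} — 4.
  Q=1, V=0: 15 of the 32 assignments to (P,R,S,T,U) work.
  Q=0, V=1: R, S free; 3 ways for (P,T,U) × 2^2 = 12.
  Q=0, V=0: S, U free; 3 ways for (P,R,T) × 2^2 = 12.
Total: 4 + 15 + 12 + 12 = 43.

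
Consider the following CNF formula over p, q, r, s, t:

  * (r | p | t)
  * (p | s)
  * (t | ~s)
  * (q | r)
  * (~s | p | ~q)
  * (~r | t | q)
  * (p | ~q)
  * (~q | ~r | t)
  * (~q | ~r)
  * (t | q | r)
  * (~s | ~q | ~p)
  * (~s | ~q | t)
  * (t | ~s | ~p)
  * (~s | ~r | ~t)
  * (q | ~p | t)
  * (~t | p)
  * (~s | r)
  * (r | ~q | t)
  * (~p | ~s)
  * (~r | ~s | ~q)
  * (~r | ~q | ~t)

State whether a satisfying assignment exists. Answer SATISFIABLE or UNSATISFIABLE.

Set p = True and propagate.
  then s is forced to False.
Set q = True and propagate.
  then r is forced to False.
  then t is forced to True.
Every clause has at least one true literal under this assignment.
So p=1, q=1, r=0, s=0, t=1 is a satisfying assignment.

SATISFIABLE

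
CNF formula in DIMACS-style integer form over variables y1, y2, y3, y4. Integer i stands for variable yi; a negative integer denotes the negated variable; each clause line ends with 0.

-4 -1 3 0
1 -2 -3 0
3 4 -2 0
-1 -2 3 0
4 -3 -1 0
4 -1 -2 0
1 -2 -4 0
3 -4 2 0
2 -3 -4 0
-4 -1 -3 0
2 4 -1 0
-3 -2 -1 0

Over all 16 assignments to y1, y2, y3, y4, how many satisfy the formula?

2

The models are:
  y1=0 y2=0 y3=0 y4=0
  y1=0 y2=0 y3=1 y4=0
That's 2 in total.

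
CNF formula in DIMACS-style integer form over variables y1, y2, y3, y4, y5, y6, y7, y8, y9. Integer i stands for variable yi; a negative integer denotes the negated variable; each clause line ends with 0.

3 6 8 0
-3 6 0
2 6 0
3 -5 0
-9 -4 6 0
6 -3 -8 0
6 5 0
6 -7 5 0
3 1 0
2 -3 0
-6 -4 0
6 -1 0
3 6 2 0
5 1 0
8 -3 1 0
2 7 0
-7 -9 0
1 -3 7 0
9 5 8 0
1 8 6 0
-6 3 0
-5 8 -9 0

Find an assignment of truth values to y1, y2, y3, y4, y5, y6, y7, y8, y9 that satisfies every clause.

y2 occurs only positively in the remaining clauses — set y2 = True.
Pure literal: y4 appears only negated; assign y4 = False.
Set y1 = True and propagate.
  then y6 is forced to True.
  then y3 is forced to True.
The remaining clauses are satisfied by y5 = True, y7 = False, y8 = False, y9 = False.
Check each clause:
  1. (y3 \/ y6 \/ y8) — y3 is true.
  2. (~y3 \/ y6) — y6 is true.
  3. (y6 \/ y2) — y2 is true.
  4. (~y5 \/ y3) — y3 is true.
  5. (y6 \/ ~y9 \/ ~y4) — ~y4 is true.
  6. (y6 \/ ~y3 \/ ~y8) — ~y8 is true.
  7. (y6 \/ y5) — y5 is true.
  8. (~y7 \/ y6 \/ y5) — ~y7 is true.
  9. (y1 \/ y3) — y1 is true.
  10. (y2 \/ ~y3) — y2 is true.
  11. (~y4 \/ ~y6) — ~y4 is true.
  12. (y6 \/ ~y1) — y6 is true.
  13. (y2 \/ y3 \/ y6) — y2 is true.
  14. (y5 \/ y1) — y1 is true.
  15. (y8 \/ y1 \/ ~y3) — y1 is true.
  16. (y7 \/ y2) — y2 is true.
  17. (~y7 \/ ~y9) — ~y7 is true.
  18. (y7 \/ y1 \/ ~y3) — y1 is true.
  19. (y5 \/ y9 \/ y8) — y5 is true.
  20. (y8 \/ y1 \/ y6) — y1 is true.
  21. (y3 \/ ~y6) — y3 is true.
  22. (~y5 \/ ~y9 \/ y8) — ~y9 is true.

y1=T, y2=T, y3=T, y4=F, y5=T, y6=T, y7=F, y8=F, y9=F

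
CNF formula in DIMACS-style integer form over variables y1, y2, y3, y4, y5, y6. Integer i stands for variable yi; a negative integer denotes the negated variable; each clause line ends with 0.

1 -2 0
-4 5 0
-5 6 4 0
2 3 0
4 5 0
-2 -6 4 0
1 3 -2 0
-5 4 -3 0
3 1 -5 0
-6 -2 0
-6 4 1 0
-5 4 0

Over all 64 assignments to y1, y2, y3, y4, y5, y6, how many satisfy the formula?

6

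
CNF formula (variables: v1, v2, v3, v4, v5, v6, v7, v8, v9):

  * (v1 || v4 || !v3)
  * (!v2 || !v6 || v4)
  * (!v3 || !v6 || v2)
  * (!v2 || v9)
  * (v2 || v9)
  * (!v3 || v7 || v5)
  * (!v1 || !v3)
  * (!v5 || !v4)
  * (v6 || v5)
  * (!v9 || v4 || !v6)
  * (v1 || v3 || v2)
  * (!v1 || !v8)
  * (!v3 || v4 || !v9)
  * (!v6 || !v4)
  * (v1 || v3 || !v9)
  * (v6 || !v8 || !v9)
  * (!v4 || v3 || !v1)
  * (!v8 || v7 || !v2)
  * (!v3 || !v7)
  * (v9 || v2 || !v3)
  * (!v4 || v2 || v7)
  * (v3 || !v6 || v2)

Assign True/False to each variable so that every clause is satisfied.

v1 = 1, v2 = 0, v3 = 0, v4 = 0, v5 = 1, v6 = 0, v7 = 1, v8 = 0, v9 = 1

Check each clause:
  1. (v1 || !v3 || v4) — v1 is true.
  2. (v4 || !v6 || !v2) — !v6 is true.
  3. (!v3 || !v6 || v2) — !v6 is true.
  4. (v9 || !v2) — v9 is true.
  5. (v9 || v2) — v9 is true.
  6. (!v3 || v5 || v7) — !v3 is true.
  7. (!v3 || !v1) — !v3 is true.
  8. (!v4 || !v5) — !v4 is true.
  9. (v5 || v6) — v5 is true.
  10. (v4 || !v6 || !v9) — !v6 is true.
  11. (v2 || v1 || v3) — v1 is true.
  12. (!v8 || !v1) — !v8 is true.
  13. (!v3 || v4 || !v9) — !v3 is true.
  14. (!v6 || !v4) — !v6 is true.
  15. (!v9 || v1 || v3) — v1 is true.
  16. (v6 || !v9 || !v8) — !v8 is true.
  17. (!v4 || !v1 || v3) — !v4 is true.
  18. (!v2 || !v8 || v7) — !v8 is true.
  19. (!v3 || !v7) — !v3 is true.
  20. (v9 || !v3 || v2) — v9 is true.
  21. (!v4 || v2 || v7) — !v4 is true.
  22. (v2 || !v6 || v3) — !v6 is true.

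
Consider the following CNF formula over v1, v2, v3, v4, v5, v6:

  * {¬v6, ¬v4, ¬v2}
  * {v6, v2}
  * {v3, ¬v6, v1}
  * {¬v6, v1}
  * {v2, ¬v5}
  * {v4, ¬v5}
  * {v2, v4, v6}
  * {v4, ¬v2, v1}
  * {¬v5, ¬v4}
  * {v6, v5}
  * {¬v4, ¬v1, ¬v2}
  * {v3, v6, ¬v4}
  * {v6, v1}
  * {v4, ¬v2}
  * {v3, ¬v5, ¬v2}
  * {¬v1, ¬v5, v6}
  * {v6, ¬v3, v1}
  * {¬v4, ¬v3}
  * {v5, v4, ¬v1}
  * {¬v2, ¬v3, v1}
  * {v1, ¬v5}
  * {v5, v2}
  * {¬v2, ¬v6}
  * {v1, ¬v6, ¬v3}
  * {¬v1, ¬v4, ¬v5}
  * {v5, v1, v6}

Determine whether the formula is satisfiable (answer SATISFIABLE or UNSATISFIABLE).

v1 = True:
  v4 = True:
    propagation gives v5=False, v6=True, v2=False; an empty clause results — contradiction.
  v4 = False:
    propagation gives v5=False; an empty clause results — contradiction.
v1 = False:
  propagation gives v6=False; an empty clause results — contradiction.
Every branch closes, so no satisfying assignment exists.

UNSATISFIABLE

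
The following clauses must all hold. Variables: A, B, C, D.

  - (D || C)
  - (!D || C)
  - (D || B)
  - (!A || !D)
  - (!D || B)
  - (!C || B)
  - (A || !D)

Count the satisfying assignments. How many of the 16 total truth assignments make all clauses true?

The models are:
  A=F B=T C=T D=F
  A=T B=T C=T D=F
Count: 2.

2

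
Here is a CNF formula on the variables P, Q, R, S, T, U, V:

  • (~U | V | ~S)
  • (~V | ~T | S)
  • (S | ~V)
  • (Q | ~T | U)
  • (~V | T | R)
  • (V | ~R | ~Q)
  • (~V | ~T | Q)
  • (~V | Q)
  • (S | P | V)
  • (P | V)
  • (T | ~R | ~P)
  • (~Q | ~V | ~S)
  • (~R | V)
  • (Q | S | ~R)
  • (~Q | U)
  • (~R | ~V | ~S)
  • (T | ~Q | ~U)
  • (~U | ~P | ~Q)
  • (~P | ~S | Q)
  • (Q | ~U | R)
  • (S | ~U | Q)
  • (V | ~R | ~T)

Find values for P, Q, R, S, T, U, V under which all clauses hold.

P=True, Q=False, R=False, S=False, T=False, U=False, V=False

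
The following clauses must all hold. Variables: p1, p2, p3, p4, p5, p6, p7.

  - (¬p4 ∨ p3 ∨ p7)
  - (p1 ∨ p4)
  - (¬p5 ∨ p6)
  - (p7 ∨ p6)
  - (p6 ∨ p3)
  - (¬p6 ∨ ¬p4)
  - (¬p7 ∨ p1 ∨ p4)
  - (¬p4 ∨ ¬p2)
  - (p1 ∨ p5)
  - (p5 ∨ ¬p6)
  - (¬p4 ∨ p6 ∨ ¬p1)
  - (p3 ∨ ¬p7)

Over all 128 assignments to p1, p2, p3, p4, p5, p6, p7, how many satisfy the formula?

8

Case analysis on p4 and p6:
  p4=1, p6=1: a clause becomes empty — 0.
  p4=1, p6=0: a clause becomes empty — 0.
  p4=0, p6=1: p2 free; 3 ways for (p1,p3,p5,p7) × 2^1 = 6.
  p4=0, p6=0: remaining (p1,p2,p3,p5,p7) ∈ {(1,0,1,0,1); (1,1,1,0,1)} — 2.
Total: 0 + 0 + 6 + 2 = 8.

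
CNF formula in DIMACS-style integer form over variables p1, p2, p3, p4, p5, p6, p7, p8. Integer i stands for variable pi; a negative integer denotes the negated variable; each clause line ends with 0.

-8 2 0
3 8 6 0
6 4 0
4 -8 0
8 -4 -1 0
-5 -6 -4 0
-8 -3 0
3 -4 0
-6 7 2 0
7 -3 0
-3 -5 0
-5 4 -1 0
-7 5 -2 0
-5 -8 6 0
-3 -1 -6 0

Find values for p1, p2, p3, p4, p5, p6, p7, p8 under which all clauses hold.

p1 = False, p2 = True, p3 = False, p4 = False, p5 = True, p6 = True, p7 = False, p8 = False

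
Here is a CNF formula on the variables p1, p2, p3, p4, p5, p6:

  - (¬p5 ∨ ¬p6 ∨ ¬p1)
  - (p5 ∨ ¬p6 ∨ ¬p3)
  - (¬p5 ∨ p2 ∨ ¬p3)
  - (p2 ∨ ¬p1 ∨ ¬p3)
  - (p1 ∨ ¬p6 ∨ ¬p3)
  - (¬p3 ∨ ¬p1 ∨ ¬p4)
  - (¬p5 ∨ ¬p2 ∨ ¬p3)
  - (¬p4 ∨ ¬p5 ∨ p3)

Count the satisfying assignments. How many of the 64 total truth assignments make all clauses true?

27

Case analysis on p3 and p5:
  p3=1, p5=1: a clause becomes empty — 0.
  p3=1, p5=0: 5 of the 16 assignments to (p1,p2,p4,p6) work.
  p3=0, p5=1: p2 free; 3 ways for (p1,p4,p6) × 2^1 = 6.
  p3=0, p5=0: p1, p2, p4, p6 free → 2^4 = 16.
Total: 0 + 5 + 6 + 16 = 27.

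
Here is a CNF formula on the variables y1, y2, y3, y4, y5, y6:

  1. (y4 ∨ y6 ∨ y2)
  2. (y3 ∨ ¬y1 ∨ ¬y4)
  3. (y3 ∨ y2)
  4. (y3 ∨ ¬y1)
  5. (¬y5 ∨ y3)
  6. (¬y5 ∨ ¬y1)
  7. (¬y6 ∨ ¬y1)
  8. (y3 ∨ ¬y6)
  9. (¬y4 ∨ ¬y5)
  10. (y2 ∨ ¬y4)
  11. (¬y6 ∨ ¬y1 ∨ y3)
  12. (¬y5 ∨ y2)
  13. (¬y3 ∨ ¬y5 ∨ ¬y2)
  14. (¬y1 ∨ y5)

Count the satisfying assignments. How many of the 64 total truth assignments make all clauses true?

7

Case analysis on y3 and y1:
  y3=1, y1=1: a clause becomes empty — 0.
  y3=1, y1=0: 5 of the 16 assignments to (y2,y4,y5,y6) work.
  y3=0, y1=1: a clause becomes empty — 0.
  y3=0, y1=0: remaining (y2,y4,y5,y6) ∈ {(1,0,0,0); (1,1,0,0)} — 2.
Total: 0 + 5 + 0 + 2 = 7.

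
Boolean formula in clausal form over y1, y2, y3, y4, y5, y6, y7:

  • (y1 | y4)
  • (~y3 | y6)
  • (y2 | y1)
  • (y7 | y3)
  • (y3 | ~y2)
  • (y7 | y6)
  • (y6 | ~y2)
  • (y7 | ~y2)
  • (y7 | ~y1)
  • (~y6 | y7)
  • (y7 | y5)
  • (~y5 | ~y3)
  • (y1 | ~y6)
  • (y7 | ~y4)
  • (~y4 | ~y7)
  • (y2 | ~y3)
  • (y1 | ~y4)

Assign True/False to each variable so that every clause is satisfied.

Branch on y1: take y1 = True.
  then y7 is forced to True.
  then y4 is forced to False.
The remaining clauses are satisfied by y2 = False, y3 = False, y5 = False, y6 = False.
Check each clause:
  1. (y1 | y4) — y1 is true.
  2. (y6 | ~y3) — ~y3 is true.
  3. (y2 | y1) — y1 is true.
  4. (y7 | y3) — y7 is true.
  5. (y3 | ~y2) — ~y2 is true.
  6. (y7 | y6) — y7 is true.
  7. (y6 | ~y2) — ~y2 is true.
  8. (y7 | ~y2) — ~y2 is true.
  9. (y7 | ~y1) — y7 is true.
  10. (~y6 | y7) — ~y6 is true.
  11. (y7 | y5) — y7 is true.
  12. (~y5 | ~y3) — ~y5 is true.
  13. (~y6 | y1) — y1 is true.
  14. (y7 | ~y4) — ~y4 is true.
  15. (~y7 | ~y4) — ~y4 is true.
  16. (~y3 | y2) — ~y3 is true.
  17. (y1 | ~y4) — y1 is true.

y1=T, y2=F, y3=F, y4=F, y5=F, y6=F, y7=T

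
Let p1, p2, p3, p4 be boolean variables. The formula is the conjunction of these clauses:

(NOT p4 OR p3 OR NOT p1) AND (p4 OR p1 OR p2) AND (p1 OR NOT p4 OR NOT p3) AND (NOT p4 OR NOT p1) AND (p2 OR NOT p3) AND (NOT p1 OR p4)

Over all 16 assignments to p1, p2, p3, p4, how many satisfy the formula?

4

Satisfying assignments:
  p1=0 p2=0 p3=0 p4=1
  p1=0 p2=1 p3=0 p4=0
  p1=0 p2=1 p3=0 p4=1
  p1=0 p2=1 p3=1 p4=0
Count: 4.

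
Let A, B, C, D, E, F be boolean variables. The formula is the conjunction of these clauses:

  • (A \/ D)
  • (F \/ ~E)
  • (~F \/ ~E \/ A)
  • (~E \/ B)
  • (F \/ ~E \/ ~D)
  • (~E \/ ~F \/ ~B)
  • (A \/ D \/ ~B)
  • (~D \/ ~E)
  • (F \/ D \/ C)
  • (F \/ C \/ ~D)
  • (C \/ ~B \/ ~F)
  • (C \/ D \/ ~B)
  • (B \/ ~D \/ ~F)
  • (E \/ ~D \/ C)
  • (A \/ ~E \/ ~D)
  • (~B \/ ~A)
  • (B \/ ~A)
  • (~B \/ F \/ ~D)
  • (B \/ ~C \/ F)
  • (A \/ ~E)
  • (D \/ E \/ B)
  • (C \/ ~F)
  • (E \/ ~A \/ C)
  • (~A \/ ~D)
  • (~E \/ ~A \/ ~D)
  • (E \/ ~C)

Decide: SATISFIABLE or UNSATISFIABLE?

UNSATISFIABLE

D = True:
  propagation gives E=False, C=True; an empty clause results — contradiction.
D = False:
  propagation gives A=True, B=False; an empty clause results — contradiction.
Every branch closes, so no satisfying assignment exists.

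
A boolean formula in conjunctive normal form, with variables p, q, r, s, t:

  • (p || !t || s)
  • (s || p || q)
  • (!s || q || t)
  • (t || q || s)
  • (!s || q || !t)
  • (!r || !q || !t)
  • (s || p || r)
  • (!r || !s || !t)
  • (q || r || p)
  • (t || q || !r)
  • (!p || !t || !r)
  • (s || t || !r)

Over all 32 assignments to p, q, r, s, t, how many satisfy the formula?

Split on t, then s.
  t=T, s=T: remaining (p,q,r) ∈ {(F,T,F); (T,T,F)} — 2.
  t=T, s=F: remaining (p,q,r) ∈ {(T,F,F); (T,T,F)} — 2.
  t=F, s=T: remaining (p,q,r) ∈ {(F,T,F); (F,T,T); (T,T,F); (T,T,T)} — 4.
  t=F, s=F: remaining (p,q,r) ∈ {(T,T,F)} — 1.
Total: 2 + 2 + 4 + 1 = 9.

9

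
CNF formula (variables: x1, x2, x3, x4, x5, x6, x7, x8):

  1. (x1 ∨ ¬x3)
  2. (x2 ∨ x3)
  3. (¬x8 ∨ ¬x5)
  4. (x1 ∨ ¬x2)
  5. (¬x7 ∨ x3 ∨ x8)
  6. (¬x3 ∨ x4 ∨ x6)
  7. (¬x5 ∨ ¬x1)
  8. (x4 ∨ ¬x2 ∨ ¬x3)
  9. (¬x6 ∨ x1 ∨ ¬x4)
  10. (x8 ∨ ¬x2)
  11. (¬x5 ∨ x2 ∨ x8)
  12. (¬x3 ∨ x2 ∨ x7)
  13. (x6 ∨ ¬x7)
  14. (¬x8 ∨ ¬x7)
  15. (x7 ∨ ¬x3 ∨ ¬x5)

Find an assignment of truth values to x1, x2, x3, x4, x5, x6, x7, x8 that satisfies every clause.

x1 = True, x2 = True, x3 = True, x4 = True, x5 = False, x6 = False, x7 = False, x8 = True

Pure literal: x5 appears only negated; assign x5 = False.
Try x1 = True.
Set x2 = True and propagate.
  then x8 is forced to True.
  then x7 is forced to False.
Try x3 = True.
  then x4 is forced to True.
x6 is now unconstrained; take x6 = False.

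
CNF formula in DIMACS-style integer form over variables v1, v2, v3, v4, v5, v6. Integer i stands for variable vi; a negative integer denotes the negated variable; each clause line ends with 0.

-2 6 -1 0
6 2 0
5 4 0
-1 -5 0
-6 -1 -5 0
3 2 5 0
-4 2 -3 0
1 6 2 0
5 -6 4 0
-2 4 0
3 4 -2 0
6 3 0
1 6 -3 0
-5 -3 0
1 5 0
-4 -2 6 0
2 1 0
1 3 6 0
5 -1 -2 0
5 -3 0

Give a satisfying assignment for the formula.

v1=False, v2=True, v3=False, v4=True, v5=True, v6=True

Branch on v1: take v1 = False.
  then v5 is forced to True.
  then v3 is forced to False.
  then v6 is forced to True.
  then v2 is forced to True.
  then v4 is forced to True.
Check each clause:
  1. (~v1 | ~v2 | v6) — v6 is true.
  2. (v2 | v6) — v2 is true.
  3. (v5 | v4) — v4 is true.
  4. (~v5 | ~v1) — ~v1 is true.
  5. (~v5 | ~v6 | ~v1) — ~v1 is true.
  6. (v3 | v5 | v2) — v2 is true.
  7. (~v4 | ~v3 | v2) — v2 is true.
  8. (v1 | v2 | v6) — v2 is true.
  9. (v5 | ~v6 | v4) — v4 is true.
  10. (~v2 | v4) — v4 is true.
  11. (~v2 | v3 | v4) — v4 is true.
  12. (v3 | v6) — v6 is true.
  13. (v1 | ~v3 | v6) — ~v3 is true.
  14. (~v3 | ~v5) — ~v3 is true.
  15. (v1 | v5) — v5 is true.
  16. (~v4 | ~v2 | v6) — v6 is true.
  17. (v1 | v2) — v2 is true.
  18. (v6 | v3 | v1) — v6 is true.
  19. (~v1 | v5 | ~v2) — v5 is true.
  20. (v5 | ~v3) — v5 is true.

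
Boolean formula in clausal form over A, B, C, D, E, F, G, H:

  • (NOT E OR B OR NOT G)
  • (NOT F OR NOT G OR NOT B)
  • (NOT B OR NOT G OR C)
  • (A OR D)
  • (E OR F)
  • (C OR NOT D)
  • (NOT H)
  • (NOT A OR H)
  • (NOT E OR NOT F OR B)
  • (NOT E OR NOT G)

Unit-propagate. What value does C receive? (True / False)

True

Unit clause (NOT H) sets H = False.
In (H OR NOT A), H is now false; NOT A must hold, so A = False.
(A OR D) with A = False leaves only D, so D = True.
In (C OR NOT D), NOT D is now false; C must hold, so C = True.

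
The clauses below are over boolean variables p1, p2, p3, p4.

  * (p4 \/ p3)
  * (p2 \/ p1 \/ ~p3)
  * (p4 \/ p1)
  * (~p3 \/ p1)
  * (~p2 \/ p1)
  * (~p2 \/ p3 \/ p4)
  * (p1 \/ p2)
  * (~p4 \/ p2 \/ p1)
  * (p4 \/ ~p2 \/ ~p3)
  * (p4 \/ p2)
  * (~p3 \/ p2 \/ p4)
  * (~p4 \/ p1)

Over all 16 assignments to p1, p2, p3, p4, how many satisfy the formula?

The models are:
  p1=T p2=F p3=F p4=T
  p1=T p2=F p3=T p4=T
  p1=T p2=T p3=F p4=T
  p1=T p2=T p3=T p4=T
That's 4 in total.

4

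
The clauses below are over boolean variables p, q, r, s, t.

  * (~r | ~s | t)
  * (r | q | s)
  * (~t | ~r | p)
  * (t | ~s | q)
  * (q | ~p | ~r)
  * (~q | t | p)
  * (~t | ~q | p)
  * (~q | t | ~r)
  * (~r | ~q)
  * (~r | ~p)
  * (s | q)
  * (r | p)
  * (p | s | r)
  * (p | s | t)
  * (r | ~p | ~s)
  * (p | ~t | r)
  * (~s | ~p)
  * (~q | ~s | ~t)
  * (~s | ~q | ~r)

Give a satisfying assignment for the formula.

p=T, q=T, r=F, s=F, t=T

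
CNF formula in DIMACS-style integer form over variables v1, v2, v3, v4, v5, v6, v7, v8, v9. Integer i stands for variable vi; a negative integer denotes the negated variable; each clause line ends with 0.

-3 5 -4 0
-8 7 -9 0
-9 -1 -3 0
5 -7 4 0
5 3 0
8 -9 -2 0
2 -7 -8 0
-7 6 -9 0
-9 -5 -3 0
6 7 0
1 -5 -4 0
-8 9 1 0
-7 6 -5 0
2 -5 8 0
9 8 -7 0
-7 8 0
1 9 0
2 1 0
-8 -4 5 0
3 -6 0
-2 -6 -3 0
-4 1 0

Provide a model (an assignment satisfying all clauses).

v1=T  v2=F  v3=T  v4=F  v5=T  v6=T  v7=F  v8=T  v9=F

Branch on v1: take v1 = True.
Branch on v2: take v2 = False.
Branch on v3: take v3 = True.
  then v9 is forced to False.
For the remaining variables, v4 = False, v5 = True, v6 = True, v7 = False, v8 = True works.
Every clause has at least one true literal under this assignment.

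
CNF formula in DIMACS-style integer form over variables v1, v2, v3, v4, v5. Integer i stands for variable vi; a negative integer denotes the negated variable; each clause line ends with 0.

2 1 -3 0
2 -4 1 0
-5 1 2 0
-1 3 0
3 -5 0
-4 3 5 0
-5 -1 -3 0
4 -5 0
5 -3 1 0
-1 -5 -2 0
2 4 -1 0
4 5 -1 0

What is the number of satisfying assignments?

Satisfying assignments:
  v1=F v2=F v3=F v4=F v5=F
  v1=F v2=T v3=F v4=F v5=F
  v1=F v2=T v3=T v4=T v5=T
  v1=T v2=F v3=T v4=T v5=F
  v1=T v2=T v3=T v4=T v5=F
That's 5 in total.

5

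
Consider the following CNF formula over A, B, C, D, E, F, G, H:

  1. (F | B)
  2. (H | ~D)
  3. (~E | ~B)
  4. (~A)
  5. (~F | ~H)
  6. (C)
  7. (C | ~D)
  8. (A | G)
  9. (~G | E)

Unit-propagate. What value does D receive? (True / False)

False

(~A) is a unit clause: A = False.
(C) is a unit clause: C = True.
(A | G): since A = False, the clause reduces to (G). G = True.
(E | ~G): since G = True, the clause reduces to (E). E = True.
(~E | ~B) with E = True leaves only ~B, so B = False.
(B | F): since B = False, the clause reduces to (F). F = True.
(~F | ~H) with F = True leaves only ~H, so H = False.
(~D | H): since H = False, the clause reduces to (~D). D = False.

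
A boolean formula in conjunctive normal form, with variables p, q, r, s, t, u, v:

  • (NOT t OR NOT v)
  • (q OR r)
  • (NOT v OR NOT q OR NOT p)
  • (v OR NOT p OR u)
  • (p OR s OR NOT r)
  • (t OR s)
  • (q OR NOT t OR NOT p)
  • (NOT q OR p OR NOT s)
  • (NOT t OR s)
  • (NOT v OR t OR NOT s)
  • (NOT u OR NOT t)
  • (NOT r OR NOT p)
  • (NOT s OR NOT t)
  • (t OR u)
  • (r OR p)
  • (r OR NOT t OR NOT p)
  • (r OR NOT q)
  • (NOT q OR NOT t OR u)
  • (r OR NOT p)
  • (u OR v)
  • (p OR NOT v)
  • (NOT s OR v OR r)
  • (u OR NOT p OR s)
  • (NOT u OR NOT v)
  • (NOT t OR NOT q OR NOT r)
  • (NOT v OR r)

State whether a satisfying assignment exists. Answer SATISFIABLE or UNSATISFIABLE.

Set p = False and propagate.
  then r is forced to True.
  then s is forced to True.
  then q is forced to False.
  then t is forced to False.
  then v is forced to False.
  then u is forced to True.
So p=F, q=F, r=T, s=T, t=F, u=T, v=F is a satisfying assignment.

SATISFIABLE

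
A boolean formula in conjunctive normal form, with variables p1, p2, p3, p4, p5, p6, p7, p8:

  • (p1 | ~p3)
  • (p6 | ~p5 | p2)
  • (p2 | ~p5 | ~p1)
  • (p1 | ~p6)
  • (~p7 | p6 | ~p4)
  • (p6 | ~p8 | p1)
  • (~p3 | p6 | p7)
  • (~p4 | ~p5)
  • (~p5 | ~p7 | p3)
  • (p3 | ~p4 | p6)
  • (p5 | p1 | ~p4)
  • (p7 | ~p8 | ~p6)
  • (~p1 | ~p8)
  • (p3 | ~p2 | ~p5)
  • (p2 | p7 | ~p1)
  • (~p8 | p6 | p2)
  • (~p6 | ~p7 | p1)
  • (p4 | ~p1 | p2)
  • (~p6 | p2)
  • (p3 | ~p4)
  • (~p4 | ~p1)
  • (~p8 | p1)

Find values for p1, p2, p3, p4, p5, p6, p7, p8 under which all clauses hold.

p1 = T  p2 = T  p3 = T  p4 = F  p5 = T  p6 = F  p7 = T  p8 = F

p8 occurs only negated in the remaining clauses — set p8 = False.
Set p1 = True and propagate.
  then p4 is forced to False.
  then p2 is forced to True.
The remaining clauses are satisfied by p3 = True, p5 = True, p6 = False, p7 = True.
Every clause has at least one true literal under this assignment.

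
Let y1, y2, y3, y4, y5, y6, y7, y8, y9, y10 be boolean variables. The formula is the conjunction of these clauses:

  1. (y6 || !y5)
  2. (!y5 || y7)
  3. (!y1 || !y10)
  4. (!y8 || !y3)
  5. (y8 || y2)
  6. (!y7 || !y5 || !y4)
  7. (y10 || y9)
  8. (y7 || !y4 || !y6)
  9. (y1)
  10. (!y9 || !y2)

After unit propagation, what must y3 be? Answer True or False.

False

Unit clause (y1) sets y1 = True.
In (!y10 || !y1), !y1 is now false; !y10 must hold, so y10 = False.
In (y10 || y9), y10 is now false; y9 must hold, so y9 = True.
In (!y9 || !y2), !y9 is now false; !y2 must hold, so y2 = False.
In (y8 || y2), y2 is now false; y8 must hold, so y8 = True.
(!y8 || !y3): since y8 = True, the clause reduces to (!y3). y3 = False.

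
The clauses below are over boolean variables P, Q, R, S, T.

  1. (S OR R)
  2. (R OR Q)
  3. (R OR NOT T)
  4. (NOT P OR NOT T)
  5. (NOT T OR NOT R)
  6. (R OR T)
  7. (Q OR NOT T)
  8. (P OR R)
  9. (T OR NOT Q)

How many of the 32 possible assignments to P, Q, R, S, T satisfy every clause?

4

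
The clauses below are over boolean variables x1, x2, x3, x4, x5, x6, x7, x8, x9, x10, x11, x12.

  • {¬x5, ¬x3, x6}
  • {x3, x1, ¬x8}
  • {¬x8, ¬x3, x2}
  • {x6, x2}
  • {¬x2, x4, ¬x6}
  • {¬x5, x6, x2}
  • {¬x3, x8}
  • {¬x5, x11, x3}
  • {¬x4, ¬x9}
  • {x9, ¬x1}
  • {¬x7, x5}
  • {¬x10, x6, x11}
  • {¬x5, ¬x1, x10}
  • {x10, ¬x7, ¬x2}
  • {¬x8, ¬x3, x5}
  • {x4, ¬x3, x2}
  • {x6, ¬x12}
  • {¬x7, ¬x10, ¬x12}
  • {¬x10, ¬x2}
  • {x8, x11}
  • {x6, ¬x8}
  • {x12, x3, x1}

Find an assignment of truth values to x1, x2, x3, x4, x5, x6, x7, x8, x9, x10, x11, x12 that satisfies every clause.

x1 = False, x2 = True, x3 = True, x4 = True, x5 = True, x6 = True, x7 = False, x8 = True, x9 = False, x10 = False, x11 = True, x12 = True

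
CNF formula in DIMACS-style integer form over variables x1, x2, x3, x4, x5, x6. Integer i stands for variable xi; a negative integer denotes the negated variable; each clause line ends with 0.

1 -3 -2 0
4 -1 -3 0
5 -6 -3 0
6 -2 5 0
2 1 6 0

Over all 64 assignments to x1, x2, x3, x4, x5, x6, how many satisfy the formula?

Split on x1, then x2.
  x1=1, x2=1: 8 of the 16 assignments to (x3,x4,x5,x6) work.
  x1=1, x2=0: 11 of the 16 assignments to (x3,x4,x5,x6) work.
  x1=0, x2=1: x4 free; 3 ways for (x3,x5,x6) × 2^1 = 6.
  x1=0, x2=0: x4 free; 3 ways for (x3,x5,x6) × 2^1 = 6.
Total: 8 + 11 + 6 + 6 = 31.

31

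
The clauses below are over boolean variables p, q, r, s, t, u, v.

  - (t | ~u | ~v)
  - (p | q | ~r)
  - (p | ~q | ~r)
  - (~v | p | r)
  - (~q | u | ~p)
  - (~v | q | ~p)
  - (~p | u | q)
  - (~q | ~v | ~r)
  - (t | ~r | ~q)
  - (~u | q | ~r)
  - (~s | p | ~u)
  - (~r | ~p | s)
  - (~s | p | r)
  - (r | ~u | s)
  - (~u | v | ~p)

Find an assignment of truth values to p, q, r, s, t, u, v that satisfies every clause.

Branch on p: take p = False.
For the remaining variables, q = True, r = False, s = False, t = False, u = False, v = False works.

p = 0, q = 1, r = 0, s = 0, t = 0, u = 0, v = 0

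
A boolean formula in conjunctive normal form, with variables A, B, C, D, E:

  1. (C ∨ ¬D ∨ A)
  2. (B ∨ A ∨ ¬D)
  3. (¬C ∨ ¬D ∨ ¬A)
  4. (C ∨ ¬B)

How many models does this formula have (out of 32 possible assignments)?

16

Case analysis on A and C:
  A=T, C=T: remaining (B,D,E) ∈ {(F,F,F); (F,F,T); (T,F,F); (T,F,T)} — 4.
  A=T, C=F: remaining (B,D,E) ∈ {(F,F,F); (F,F,T); (F,T,F); (F,T,T)} — 4.
  A=F, C=T: E free; 3 ways for (B,D) × 2^1 = 6.
  A=F, C=F: remaining (B,D,E) ∈ {(F,F,F); (F,F,T)} — 2.
Total: 4 + 4 + 6 + 2 = 16.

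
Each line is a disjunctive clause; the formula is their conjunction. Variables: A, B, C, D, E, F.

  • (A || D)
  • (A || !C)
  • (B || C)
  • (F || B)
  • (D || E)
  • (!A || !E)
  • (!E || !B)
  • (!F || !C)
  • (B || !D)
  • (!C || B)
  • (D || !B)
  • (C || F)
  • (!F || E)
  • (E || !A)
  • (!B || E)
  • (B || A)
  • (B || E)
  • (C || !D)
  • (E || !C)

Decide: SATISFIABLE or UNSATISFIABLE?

UNSATISFIABLE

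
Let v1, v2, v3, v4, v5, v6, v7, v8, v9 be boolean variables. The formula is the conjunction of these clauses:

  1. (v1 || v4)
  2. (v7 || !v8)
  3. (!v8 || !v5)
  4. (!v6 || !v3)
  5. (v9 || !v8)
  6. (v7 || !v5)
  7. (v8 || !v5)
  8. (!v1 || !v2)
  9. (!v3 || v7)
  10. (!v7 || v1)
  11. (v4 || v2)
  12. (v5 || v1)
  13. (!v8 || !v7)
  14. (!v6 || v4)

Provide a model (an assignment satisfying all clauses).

v1=T  v2=F  v3=T  v4=T  v5=F  v6=F  v7=T  v8=F  v9=T

Pure literal: v4 appears only positively; assign v4 = True.
Pure literal: v6 appears only negated; assign v6 = False.
Branch on v1: take v1 = True.
  then v2 is forced to False.
For the remaining variables, v3 = True, v5 = False, v7 = True, v8 = False, v9 = True works.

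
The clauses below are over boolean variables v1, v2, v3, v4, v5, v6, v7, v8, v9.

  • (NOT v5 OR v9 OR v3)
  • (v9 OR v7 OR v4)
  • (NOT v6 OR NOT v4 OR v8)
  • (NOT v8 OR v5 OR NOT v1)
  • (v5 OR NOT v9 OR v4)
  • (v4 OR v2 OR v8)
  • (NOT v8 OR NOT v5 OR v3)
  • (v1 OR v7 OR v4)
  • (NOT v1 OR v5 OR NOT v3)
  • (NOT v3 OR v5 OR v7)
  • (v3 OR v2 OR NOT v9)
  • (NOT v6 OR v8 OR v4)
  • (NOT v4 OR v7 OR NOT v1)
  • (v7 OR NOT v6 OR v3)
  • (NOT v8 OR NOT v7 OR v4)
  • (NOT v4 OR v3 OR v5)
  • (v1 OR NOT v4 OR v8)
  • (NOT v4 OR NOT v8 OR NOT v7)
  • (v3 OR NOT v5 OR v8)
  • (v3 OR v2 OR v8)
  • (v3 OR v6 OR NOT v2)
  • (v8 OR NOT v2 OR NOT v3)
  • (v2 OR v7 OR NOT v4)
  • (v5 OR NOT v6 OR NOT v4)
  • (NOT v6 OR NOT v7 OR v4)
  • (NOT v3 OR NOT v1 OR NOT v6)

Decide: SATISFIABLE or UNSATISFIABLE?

SATISFIABLE

Try v1 = False.
Try v2 = True.
Set v3 = True and propagate.
  then v8 is forced to True.
The remaining clauses are satisfied by v4 = True, v5 = True, v6 = True, v7 = False, v9 = True.
So v1=0, v2=1, v3=1, v4=1, v5=1, v6=1, v7=0, v8=1, v9=1 is a satisfying assignment.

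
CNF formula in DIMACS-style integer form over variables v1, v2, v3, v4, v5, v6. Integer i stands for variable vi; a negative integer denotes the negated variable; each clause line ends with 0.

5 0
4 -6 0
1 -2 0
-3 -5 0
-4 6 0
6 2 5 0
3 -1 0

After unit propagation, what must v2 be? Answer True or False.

Unit clause (v5) sets v5 = True.
(NOT v5 OR NOT v3) with v5 = True leaves only NOT v3, so v3 = False.
(NOT v1 OR v3): since v3 = False, the clause reduces to (NOT v1). v1 = False.
In (NOT v2 OR v1), v1 is now false; NOT v2 must hold, so v2 = False.

False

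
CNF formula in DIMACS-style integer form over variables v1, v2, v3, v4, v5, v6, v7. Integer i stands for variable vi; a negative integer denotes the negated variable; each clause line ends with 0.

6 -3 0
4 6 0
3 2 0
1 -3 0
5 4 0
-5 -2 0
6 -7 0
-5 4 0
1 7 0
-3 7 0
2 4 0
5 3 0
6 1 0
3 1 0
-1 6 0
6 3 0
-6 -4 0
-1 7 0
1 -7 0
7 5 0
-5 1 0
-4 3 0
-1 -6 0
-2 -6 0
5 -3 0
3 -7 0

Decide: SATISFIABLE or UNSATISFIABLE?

UNSATISFIABLE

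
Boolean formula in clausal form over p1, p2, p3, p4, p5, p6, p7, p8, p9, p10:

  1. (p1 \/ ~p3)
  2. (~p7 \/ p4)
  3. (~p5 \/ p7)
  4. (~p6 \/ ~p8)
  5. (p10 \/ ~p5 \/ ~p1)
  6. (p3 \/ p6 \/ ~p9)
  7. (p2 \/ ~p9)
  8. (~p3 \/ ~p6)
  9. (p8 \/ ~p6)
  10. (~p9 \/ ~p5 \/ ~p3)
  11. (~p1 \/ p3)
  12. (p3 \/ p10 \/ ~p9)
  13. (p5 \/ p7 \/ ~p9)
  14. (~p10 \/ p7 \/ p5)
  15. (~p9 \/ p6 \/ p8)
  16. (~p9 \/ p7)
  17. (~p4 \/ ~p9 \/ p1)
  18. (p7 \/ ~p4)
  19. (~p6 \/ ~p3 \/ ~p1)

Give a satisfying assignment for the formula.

p2 occurs only positively in the remaining clauses — set p2 = True.
p9 occurs only negated in the remaining clauses — set p9 = False.
Branch on p1: take p1 = False.
  then p3 is forced to False.
Try p4 = True.
  then p7 is forced to True.
For the remaining variables, p5 = False, p6 = False, p8 = False, p10 = False works.
Every clause has at least one true literal under this assignment.

p1=False  p2=True  p3=False  p4=True  p5=False  p6=False  p7=True  p8=False  p9=False  p10=False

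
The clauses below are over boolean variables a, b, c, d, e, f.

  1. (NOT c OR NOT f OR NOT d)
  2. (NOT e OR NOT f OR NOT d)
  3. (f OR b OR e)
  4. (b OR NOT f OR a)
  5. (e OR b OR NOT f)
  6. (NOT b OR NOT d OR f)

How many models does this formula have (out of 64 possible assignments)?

Case analysis on f and b:
  f=T, b=T: a free; 5 ways for (c,d,e) × 2^1 = 10.
  f=T, b=F: remaining (a,c,d,e) ∈ {(T,F,F,T); (T,T,F,T)} — 2.
  f=F, b=T: forces d=F; a, c, e free → 2^3 = 8.
  f=F, b=F: forces e=T; a, c, d free → 2^3 = 8.
Total: 10 + 2 + 8 + 8 = 28.

28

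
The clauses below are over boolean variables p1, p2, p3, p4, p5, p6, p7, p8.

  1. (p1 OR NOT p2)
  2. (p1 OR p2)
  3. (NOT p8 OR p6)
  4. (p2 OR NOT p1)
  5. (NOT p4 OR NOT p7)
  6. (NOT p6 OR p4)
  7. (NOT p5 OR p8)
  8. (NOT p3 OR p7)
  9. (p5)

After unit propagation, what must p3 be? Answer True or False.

False

(p5) stands alone — p5 = True.
(p8 OR NOT p5) with p5 = True leaves only p8, so p8 = True.
(NOT p8 OR p6): since p8 = True, the clause reduces to (p6). p6 = True.
In (NOT p6 OR p4), NOT p6 is now false; p4 must hold, so p4 = True.
(NOT p4 OR NOT p7) with p4 = True leaves only NOT p7, so p7 = False.
(p7 OR NOT p3): since p7 = False, the clause reduces to (NOT p3). p3 = False.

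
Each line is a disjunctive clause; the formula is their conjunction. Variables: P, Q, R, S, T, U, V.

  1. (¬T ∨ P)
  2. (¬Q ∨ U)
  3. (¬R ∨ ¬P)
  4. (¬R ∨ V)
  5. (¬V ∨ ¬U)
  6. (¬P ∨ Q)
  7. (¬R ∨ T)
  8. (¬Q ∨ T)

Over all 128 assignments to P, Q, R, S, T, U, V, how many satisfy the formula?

8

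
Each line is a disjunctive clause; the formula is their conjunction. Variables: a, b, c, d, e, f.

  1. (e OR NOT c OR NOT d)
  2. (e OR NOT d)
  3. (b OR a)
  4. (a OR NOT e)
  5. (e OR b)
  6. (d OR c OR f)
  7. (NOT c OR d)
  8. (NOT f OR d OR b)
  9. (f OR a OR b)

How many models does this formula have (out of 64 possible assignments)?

11

Split on d, then b.
  d=T, b=T: remaining (a,c,e,f) ∈ {(T,F,T,F); (T,F,T,T); (T,T,T,F); (T,T,T,T)} — 4.
  d=T, b=F: remaining (a,c,e,f) ∈ {(T,F,T,F); (T,F,T,T); (T,T,T,F); (T,T,T,T)} — 4.
  d=F, b=T: remaining (a,c,e,f) ∈ {(F,F,F,T); (T,F,F,T); (T,F,T,T)} — 3.
  d=F, b=F: a clause becomes empty — 0.
Total: 4 + 4 + 3 + 0 = 11.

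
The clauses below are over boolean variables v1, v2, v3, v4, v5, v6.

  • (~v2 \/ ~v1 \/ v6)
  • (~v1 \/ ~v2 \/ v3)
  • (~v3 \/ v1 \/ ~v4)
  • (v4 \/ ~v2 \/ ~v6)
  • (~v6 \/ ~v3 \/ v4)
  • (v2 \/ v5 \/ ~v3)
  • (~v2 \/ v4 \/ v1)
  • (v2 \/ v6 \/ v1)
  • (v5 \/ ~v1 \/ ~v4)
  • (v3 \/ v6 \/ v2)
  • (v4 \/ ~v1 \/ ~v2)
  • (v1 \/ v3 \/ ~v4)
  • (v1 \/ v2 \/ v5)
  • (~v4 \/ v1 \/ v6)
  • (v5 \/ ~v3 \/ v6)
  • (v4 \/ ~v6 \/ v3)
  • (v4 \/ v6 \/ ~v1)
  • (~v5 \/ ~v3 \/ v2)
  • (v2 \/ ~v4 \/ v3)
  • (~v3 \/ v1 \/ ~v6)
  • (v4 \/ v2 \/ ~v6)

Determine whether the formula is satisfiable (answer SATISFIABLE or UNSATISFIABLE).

SATISFIABLE

Try v1 = True.
The remaining clauses are satisfied by v2 = True, v3 = True, v4 = True, v5 = True, v6 = True.
So v1 = True, v2 = True, v3 = True, v4 = True, v5 = True, v6 = True is a satisfying assignment.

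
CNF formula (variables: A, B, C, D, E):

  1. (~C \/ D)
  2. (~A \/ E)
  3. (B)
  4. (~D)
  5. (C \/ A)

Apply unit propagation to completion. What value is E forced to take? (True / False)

True

(B) is a unit clause: B = True.
Unit clause (~D) sets D = False.
From (D \/ ~C) and D = False: C = False.
In (C \/ A), C is now false; A must hold, so A = True.
From (~A \/ E) and A = True: E = True.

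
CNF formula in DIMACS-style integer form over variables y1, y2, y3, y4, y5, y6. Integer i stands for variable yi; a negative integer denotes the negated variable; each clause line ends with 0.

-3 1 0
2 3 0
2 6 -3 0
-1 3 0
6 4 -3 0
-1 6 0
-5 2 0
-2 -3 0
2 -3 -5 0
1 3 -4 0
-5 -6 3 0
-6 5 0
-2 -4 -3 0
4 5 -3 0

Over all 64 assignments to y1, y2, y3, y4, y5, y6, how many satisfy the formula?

Satisfying assignments:
  y1=F y2=T y3=F y4=F y5=F y6=F
  y1=F y2=T y3=F y4=F y5=T y6=F
That's 2 in total.

2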